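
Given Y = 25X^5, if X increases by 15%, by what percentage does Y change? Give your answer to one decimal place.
101.1%

For Y = 25X^5:
If X → X(1 + 0.15)
Then Y → Y · (1 + 0.15)^5
     ≈ Y · 2.0114

Percentage change = ((1 + 0.15)^5 − 1) × 100% ≈ 101.1%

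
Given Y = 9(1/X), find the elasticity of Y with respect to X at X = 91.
Elasticity = -1

Elasticity = (dY/dX) · (X/Y)

dY/dX = -9/X²
At X = 91: dY/dX = -9/8281, Y = 9/91

Elasticity = (-9/8281) · (91 / (9/91)) = -1

Interpretation: for a small percentage change in X, the percentage change in Y is approximately -1.00 times as large.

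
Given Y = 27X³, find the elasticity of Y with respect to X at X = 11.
Elasticity = 3

Elasticity = (dY/dX) · (X/Y)

dY/dX = 81·X²
At X = 11: dY/dX = 9801, Y = 35937

Elasticity = 9801 · (11 / 35937) = 3

Interpretation: for a small percentage change in X, the percentage change in Y is approximately 3.00 times as large.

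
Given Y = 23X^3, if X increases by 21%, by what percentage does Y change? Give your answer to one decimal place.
77.2%

For Y = 23X^3:
If X → X(1 + 0.21)
Then Y → Y · (1 + 0.21)^3
     ≈ Y · 1.7716

Percentage change = ((1 + 0.21)^3 − 1) × 100% ≈ 77.2%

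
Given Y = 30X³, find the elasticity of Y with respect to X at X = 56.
Elasticity = 3

Elasticity = (dY/dX) · (X/Y)

dY/dX = 90·X²
At X = 56: dY/dX = 282240, Y = 5268480

Elasticity = 282240 · (56 / 5268480) = 3

Interpretation: for a small percentage change in X, the percentage change in Y is approximately 3.00 times as large.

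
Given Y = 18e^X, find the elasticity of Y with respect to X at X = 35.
Elasticity = 35

Elasticity = (dY/dX) · (X/Y)

dY/dX = 18·e^X
At X = 35: dY/dX = 18·e^35, Y = 18·e^35

Elasticity = (18·e^35) · (35 / (18·e^35)) = 35

Interpretation: for a small percentage change in X, the percentage change in Y is approximately 35.00 times as large.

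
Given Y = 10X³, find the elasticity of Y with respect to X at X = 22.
Elasticity = 3

Elasticity = (dY/dX) · (X/Y)

dY/dX = 30·X²
At X = 22: dY/dX = 14520, Y = 106480

Elasticity = 14520 · (22 / 106480) = 3

Interpretation: for a small percentage change in X, the percentage change in Y is approximately 3.00 times as large.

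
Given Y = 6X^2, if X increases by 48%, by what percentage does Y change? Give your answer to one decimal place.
119.0%

For Y = 6X^2:
If X → X(1 + 0.48)
Then Y → Y · (1 + 0.48)^2
     = Y · 2.1904

Percentage change = ((1 + 0.48)^2 − 1) × 100% ≈ 119.0%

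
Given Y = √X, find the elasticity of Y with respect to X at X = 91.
Elasticity = 1/2

Elasticity = (dY/dX) · (X/Y)

dY/dX = 1/(2·√X)
At X = 91: dY/dX = √91/182, Y = √91

Elasticity = (√91/182) · (91 / (√91)) = 1/2

Interpretation: for a small percentage change in X, the percentage change in Y is approximately 0.50 times as large.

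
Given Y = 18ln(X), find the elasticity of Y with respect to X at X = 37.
Elasticity = 1/ln(37) ≈ 0.2769

Elasticity = (dY/dX) · (X/Y)

dY/dX = 18/X
At X = 37: dY/dX = 18/37, Y = 18·ln(37)

Elasticity = (18/37) · (37 / (18·ln(37))) = 1/ln(37) ≈ 0.2769

Interpretation: for a small percentage change in X, the percentage change in Y is approximately 0.28 times as large.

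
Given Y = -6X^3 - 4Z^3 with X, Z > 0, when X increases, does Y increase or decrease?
Y decreases

Taking the partial derivative:
∂Y/∂X = -18X^2

∂Y/∂X = -18X^2 < 0 (assuming positive values)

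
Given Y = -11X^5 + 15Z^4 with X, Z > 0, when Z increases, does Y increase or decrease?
Y increases

Taking the partial derivative:
∂Y/∂Z = 60Z^3

∂Y/∂Z = 60Z^3 > 0 (assuming positive values)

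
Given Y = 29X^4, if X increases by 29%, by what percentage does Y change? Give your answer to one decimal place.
176.9%

For Y = 29X^4:
If X → X(1 + 0.29)
Then Y → Y · (1 + 0.29)^4
     ≈ Y · 2.7692

Percentage change = ((1 + 0.29)^4 − 1) × 100% ≈ 176.9%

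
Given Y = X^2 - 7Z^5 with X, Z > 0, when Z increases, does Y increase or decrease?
Y decreases

Taking the partial derivative:
∂Y/∂Z = -35Z^4

∂Y/∂Z = -35Z^4 < 0 (assuming positive values)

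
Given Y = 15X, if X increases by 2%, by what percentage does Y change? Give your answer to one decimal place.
2.0%

For Y = 15X:
If X → X(1 + 0.02)
Then Y → Y · (1 + 0.02)^1
     = Y · 1.0200

Percentage change = ((1 + 0.02)^1 − 1) × 100% = 2.0%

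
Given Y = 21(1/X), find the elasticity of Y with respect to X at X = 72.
Elasticity = -1

Elasticity = (dY/dX) · (X/Y)

dY/dX = -21/X²
At X = 72: dY/dX = -7/1728, Y = 7/24

Elasticity = (-7/1728) · (72 / (7/24)) = -1

Interpretation: for a small percentage change in X, the percentage change in Y is approximately -1.00 times as large.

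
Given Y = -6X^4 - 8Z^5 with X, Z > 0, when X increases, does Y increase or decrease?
Y decreases

Taking the partial derivative:
∂Y/∂X = -24X^3

∂Y/∂X = -24X^3 < 0 (assuming positive values)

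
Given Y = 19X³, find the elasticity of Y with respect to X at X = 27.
Elasticity = 3

Elasticity = (dY/dX) · (X/Y)

dY/dX = 57·X²
At X = 27: dY/dX = 41553, Y = 373977

Elasticity = 41553 · (27 / 373977) = 3

Interpretation: for a small percentage change in X, the percentage change in Y is approximately 3.00 times as large.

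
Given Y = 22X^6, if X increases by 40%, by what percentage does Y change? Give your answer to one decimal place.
653.0%

For Y = 22X^6:
If X → X(1 + 0.4)
Then Y → Y · (1 + 0.4)^6
     ≈ Y · 7.5295

Percentage change = ((1 + 0.4)^6 − 1) × 100% ≈ 653.0%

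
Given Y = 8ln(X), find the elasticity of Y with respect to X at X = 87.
Elasticity = 1/ln(87) ≈ 0.2239

Elasticity = (dY/dX) · (X/Y)

dY/dX = 8/X
At X = 87: dY/dX = 8/87, Y = 8·ln(87)

Elasticity = (8/87) · (87 / (8·ln(87))) = 1/ln(87) ≈ 0.2239

Interpretation: for a small percentage change in X, the percentage change in Y is approximately 0.22 times as large.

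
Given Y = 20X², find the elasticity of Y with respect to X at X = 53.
Elasticity = 2

Elasticity = (dY/dX) · (X/Y)

dY/dX = 40·X
At X = 53: dY/dX = 2120, Y = 56180

Elasticity = 2120 · (53 / 56180) = 2

Interpretation: for a small percentage change in X, the percentage change in Y is approximately 2.00 times as large.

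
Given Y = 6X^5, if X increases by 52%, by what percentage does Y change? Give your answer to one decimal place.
711.4%

For Y = 6X^5:
If X → X(1 + 0.52)
Then Y → Y · (1 + 0.52)^5
     ≈ Y · 8.1137

Percentage change = ((1 + 0.52)^5 − 1) × 100% ≈ 711.4%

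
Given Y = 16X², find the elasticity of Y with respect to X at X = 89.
Elasticity = 2

Elasticity = (dY/dX) · (X/Y)

dY/dX = 32·X
At X = 89: dY/dX = 2848, Y = 126736

Elasticity = 2848 · (89 / 126736) = 2

Interpretation: for a small percentage change in X, the percentage change in Y is approximately 2.00 times as large.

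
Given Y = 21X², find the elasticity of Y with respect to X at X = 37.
Elasticity = 2

Elasticity = (dY/dX) · (X/Y)

dY/dX = 42·X
At X = 37: dY/dX = 1554, Y = 28749

Elasticity = 1554 · (37 / 28749) = 2

Interpretation: for a small percentage change in X, the percentage change in Y is approximately 2.00 times as large.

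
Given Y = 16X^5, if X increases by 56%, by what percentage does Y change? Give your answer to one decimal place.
823.9%

For Y = 16X^5:
If X → X(1 + 0.56)
Then Y → Y · (1 + 0.56)^5
     ≈ Y · 9.2390

Percentage change = ((1 + 0.56)^5 − 1) × 100% ≈ 823.9%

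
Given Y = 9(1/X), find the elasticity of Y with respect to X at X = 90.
Elasticity = -1

Elasticity = (dY/dX) · (X/Y)

dY/dX = -9/X²
At X = 90: dY/dX = -1/900, Y = 1/10

Elasticity = (-1/900) · (90 / (1/10)) = -1

Interpretation: for a small percentage change in X, the percentage change in Y is approximately -1.00 times as large.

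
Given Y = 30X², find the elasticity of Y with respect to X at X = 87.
Elasticity = 2

Elasticity = (dY/dX) · (X/Y)

dY/dX = 60·X
At X = 87: dY/dX = 5220, Y = 227070

Elasticity = 5220 · (87 / 227070) = 2

Interpretation: for a small percentage change in X, the percentage change in Y is approximately 2.00 times as large.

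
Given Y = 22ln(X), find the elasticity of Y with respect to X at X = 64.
Elasticity = 1/ln(64) ≈ 0.2404

Elasticity = (dY/dX) · (X/Y)

dY/dX = 22/X
At X = 64: dY/dX = 11/32, Y = 22·ln(64)

Elasticity = (11/32) · (64 / (22·ln(64))) = 1/ln(64) ≈ 0.2404

Interpretation: for a small percentage change in X, the percentage change in Y is approximately 0.24 times as large.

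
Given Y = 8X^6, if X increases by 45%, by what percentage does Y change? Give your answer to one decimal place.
829.4%

For Y = 8X^6:
If X → X(1 + 0.45)
Then Y → Y · (1 + 0.45)^6
     ≈ Y · 9.2941

Percentage change = ((1 + 0.45)^6 − 1) × 100% ≈ 829.4%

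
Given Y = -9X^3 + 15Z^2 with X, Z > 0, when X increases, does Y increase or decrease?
Y decreases

Taking the partial derivative:
∂Y/∂X = -27X^2

∂Y/∂X = -27X^2 < 0 (assuming positive values)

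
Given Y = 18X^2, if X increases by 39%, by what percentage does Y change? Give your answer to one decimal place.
93.2%

For Y = 18X^2:
If X → X(1 + 0.39)
Then Y → Y · (1 + 0.39)^2
     = Y · 1.9321

Percentage change = ((1 + 0.39)^2 − 1) × 100% ≈ 93.2%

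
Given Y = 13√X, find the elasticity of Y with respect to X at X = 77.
Elasticity = 1/2

Elasticity = (dY/dX) · (X/Y)

dY/dX = 13/(2·√X)
At X = 77: dY/dX = 13·√77/154, Y = 13·√77

Elasticity = (13·√77/154) · (77 / (13·√77)) = 1/2

Interpretation: for a small percentage change in X, the percentage change in Y is approximately 0.50 times as large.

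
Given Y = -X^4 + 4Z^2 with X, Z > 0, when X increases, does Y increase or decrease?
Y decreases

Taking the partial derivative:
∂Y/∂X = -4X^3

∂Y/∂X = -4X^3 < 0 (assuming positive values)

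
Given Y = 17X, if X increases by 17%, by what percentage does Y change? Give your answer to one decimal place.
17.0%

For Y = 17X:
If X → X(1 + 0.17)
Then Y → Y · (1 + 0.17)^1
     = Y · 1.1700

Percentage change = ((1 + 0.17)^1 − 1) × 100% = 17.0%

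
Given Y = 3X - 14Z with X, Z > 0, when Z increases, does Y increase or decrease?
Y decreases

Taking the partial derivative:
∂Y/∂Z = -14

∂Y/∂Z = -14 < 0 (assuming positive values)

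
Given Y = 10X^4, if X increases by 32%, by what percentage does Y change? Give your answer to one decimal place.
203.6%

For Y = 10X^4:
If X → X(1 + 0.32)
Then Y → Y · (1 + 0.32)^4
     ≈ Y · 3.0360

Percentage change = ((1 + 0.32)^4 − 1) × 100% ≈ 203.6%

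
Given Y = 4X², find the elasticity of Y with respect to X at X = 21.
Elasticity = 2

Elasticity = (dY/dX) · (X/Y)

dY/dX = 8·X
At X = 21: dY/dX = 168, Y = 1764

Elasticity = 168 · (21 / 1764) = 2

Interpretation: for a small percentage change in X, the percentage change in Y is approximately 2.00 times as large.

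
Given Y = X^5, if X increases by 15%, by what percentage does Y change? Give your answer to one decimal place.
101.1%

For Y = X^5:
If X → X(1 + 0.15)
Then Y → Y · (1 + 0.15)^5
     ≈ Y · 2.0114

Percentage change = ((1 + 0.15)^5 − 1) × 100% ≈ 101.1%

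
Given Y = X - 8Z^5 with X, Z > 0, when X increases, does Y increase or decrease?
Y increases

Taking the partial derivative:
∂Y/∂X = 1

∂Y/∂X = 1 > 0 (assuming positive values)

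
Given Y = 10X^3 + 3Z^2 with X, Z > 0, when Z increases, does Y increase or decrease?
Y increases

Taking the partial derivative:
∂Y/∂Z = 6Z

∂Y/∂Z = 6Z > 0 (assuming positive values)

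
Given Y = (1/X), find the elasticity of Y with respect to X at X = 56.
Elasticity = -1

Elasticity = (dY/dX) · (X/Y)

dY/dX = -1/X²
At X = 56: dY/dX = -1/3136, Y = 1/56

Elasticity = (-1/3136) · (56 / (1/56)) = -1

Interpretation: for a small percentage change in X, the percentage change in Y is approximately -1.00 times as large.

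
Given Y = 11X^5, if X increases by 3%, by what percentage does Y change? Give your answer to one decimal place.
15.9%

For Y = 11X^5:
If X → X(1 + 0.03)
Then Y → Y · (1 + 0.03)^5
     ≈ Y · 1.1593

Percentage change = ((1 + 0.03)^5 − 1) × 100% ≈ 15.9%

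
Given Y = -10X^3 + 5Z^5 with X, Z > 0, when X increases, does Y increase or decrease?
Y decreases

Taking the partial derivative:
∂Y/∂X = -30X^2

∂Y/∂X = -30X^2 < 0 (assuming positive values)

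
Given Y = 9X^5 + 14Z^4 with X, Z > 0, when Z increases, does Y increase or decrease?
Y increases

Taking the partial derivative:
∂Y/∂Z = 56Z^3

∂Y/∂Z = 56Z^3 > 0 (assuming positive values)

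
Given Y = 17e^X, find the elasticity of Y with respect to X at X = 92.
Elasticity = 92

Elasticity = (dY/dX) · (X/Y)

dY/dX = 17·e^X
At X = 92: dY/dX = 17·e^92, Y = 17·e^92

Elasticity = (17·e^92) · (92 / (17·e^92)) = 92

Interpretation: for a small percentage change in X, the percentage change in Y is approximately 92.00 times as large.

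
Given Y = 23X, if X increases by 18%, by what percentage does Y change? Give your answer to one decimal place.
18.0%

For Y = 23X:
If X → X(1 + 0.18)
Then Y → Y · (1 + 0.18)^1
     = Y · 1.1800

Percentage change = ((1 + 0.18)^1 − 1) × 100% = 18.0%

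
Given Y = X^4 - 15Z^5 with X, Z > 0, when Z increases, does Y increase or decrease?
Y decreases

Taking the partial derivative:
∂Y/∂Z = -75Z^4

∂Y/∂Z = -75Z^4 < 0 (assuming positive values)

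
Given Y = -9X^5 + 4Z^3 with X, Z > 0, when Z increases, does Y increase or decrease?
Y increases

Taking the partial derivative:
∂Y/∂Z = 12Z^2

∂Y/∂Z = 12Z^2 > 0 (assuming positive values)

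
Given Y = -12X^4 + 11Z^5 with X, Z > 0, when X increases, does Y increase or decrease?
Y decreases

Taking the partial derivative:
∂Y/∂X = -48X^3

∂Y/∂X = -48X^3 < 0 (assuming positive values)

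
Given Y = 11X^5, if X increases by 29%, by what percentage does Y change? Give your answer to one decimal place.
257.2%

For Y = 11X^5:
If X → X(1 + 0.29)
Then Y → Y · (1 + 0.29)^5
     ≈ Y · 3.5723

Percentage change = ((1 + 0.29)^5 − 1) × 100% ≈ 257.2%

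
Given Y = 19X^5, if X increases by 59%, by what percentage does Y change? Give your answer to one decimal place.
916.2%

For Y = 19X^5:
If X → X(1 + 0.59)
Then Y → Y · (1 + 0.59)^5
     ≈ Y · 10.1622

Percentage change = ((1 + 0.59)^5 − 1) × 100% ≈ 916.2%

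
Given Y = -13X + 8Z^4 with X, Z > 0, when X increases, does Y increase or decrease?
Y decreases

Taking the partial derivative:
∂Y/∂X = -13

∂Y/∂X = -13 < 0 (assuming positive values)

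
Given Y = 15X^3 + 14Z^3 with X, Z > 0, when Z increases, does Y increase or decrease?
Y increases

Taking the partial derivative:
∂Y/∂Z = 42Z^2

∂Y/∂Z = 42Z^2 > 0 (assuming positive values)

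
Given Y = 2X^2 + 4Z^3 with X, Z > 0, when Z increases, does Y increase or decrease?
Y increases

Taking the partial derivative:
∂Y/∂Z = 12Z^2

∂Y/∂Z = 12Z^2 > 0 (assuming positive values)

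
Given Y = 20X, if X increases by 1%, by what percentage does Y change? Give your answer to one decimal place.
1.0%

For Y = 20X:
If X → X(1 + 0.01)
Then Y → Y · (1 + 0.01)^1
     = Y · 1.0100

Percentage change = ((1 + 0.01)^1 − 1) × 100% = 1.0%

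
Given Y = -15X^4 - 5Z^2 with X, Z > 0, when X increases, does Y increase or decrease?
Y decreases

Taking the partial derivative:
∂Y/∂X = -60X^3

∂Y/∂X = -60X^3 < 0 (assuming positive values)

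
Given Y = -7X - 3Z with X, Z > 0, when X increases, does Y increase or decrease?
Y decreases

Taking the partial derivative:
∂Y/∂X = -7

∂Y/∂X = -7 < 0 (assuming positive values)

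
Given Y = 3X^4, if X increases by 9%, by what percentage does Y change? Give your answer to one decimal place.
41.2%

For Y = 3X^4:
If X → X(1 + 0.09)
Then Y → Y · (1 + 0.09)^4
     ≈ Y · 1.4116

Percentage change = ((1 + 0.09)^4 − 1) × 100% ≈ 41.2%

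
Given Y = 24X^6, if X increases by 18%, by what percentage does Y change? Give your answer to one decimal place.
170.0%

For Y = 24X^6:
If X → X(1 + 0.18)
Then Y → Y · (1 + 0.18)^6
     ≈ Y · 2.6996

Percentage change = ((1 + 0.18)^6 − 1) × 100% ≈ 170.0%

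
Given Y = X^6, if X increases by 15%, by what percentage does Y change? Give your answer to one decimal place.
131.3%

For Y = X^6:
If X → X(1 + 0.15)
Then Y → Y · (1 + 0.15)^6
     ≈ Y · 2.3131

Percentage change = ((1 + 0.15)^6 − 1) × 100% ≈ 131.3%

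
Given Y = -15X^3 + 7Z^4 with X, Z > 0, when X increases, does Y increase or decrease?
Y decreases

Taking the partial derivative:
∂Y/∂X = -45X^2

∂Y/∂X = -45X^2 < 0 (assuming positive values)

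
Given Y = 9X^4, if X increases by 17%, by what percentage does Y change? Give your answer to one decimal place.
87.4%

For Y = 9X^4:
If X → X(1 + 0.17)
Then Y → Y · (1 + 0.17)^4
     ≈ Y · 1.8739

Percentage change = ((1 + 0.17)^4 − 1) × 100% ≈ 87.4%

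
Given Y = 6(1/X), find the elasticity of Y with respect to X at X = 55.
Elasticity = -1

Elasticity = (dY/dX) · (X/Y)

dY/dX = -6/X²
At X = 55: dY/dX = -6/3025, Y = 6/55

Elasticity = (-6/3025) · (55 / (6/55)) = -1

Interpretation: for a small percentage change in X, the percentage change in Y is approximately -1.00 times as large.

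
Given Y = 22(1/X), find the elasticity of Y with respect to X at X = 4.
Elasticity = -1

Elasticity = (dY/dX) · (X/Y)

dY/dX = -22/X²
At X = 4: dY/dX = -11/8, Y = 11/2

Elasticity = (-11/8) · (4 / (11/2)) = -1

Interpretation: for a small percentage change in X, the percentage change in Y is approximately -1.00 times as large.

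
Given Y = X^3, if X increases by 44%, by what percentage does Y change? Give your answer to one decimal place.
198.6%

For Y = X^3:
If X → X(1 + 0.44)
Then Y → Y · (1 + 0.44)^3
     ≈ Y · 2.9860

Percentage change = ((1 + 0.44)^3 − 1) × 100% ≈ 198.6%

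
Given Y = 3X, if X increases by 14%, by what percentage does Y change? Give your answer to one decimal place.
14.0%

For Y = 3X:
If X → X(1 + 0.14)
Then Y → Y · (1 + 0.14)^1
     = Y · 1.1400

Percentage change = ((1 + 0.14)^1 − 1) × 100% = 14.0%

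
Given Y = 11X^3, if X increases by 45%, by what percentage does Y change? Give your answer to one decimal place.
204.9%

For Y = 11X^3:
If X → X(1 + 0.45)
Then Y → Y · (1 + 0.45)^3
     ≈ Y · 3.0486

Percentage change = ((1 + 0.45)^3 − 1) × 100% ≈ 204.9%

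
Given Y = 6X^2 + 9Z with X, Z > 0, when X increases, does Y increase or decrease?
Y increases

Taking the partial derivative:
∂Y/∂X = 12X

∂Y/∂X = 12X > 0 (assuming positive values)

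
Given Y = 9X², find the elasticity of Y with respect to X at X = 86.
Elasticity = 2

Elasticity = (dY/dX) · (X/Y)

dY/dX = 18·X
At X = 86: dY/dX = 1548, Y = 66564

Elasticity = 1548 · (86 / 66564) = 2

Interpretation: for a small percentage change in X, the percentage change in Y is approximately 2.00 times as large.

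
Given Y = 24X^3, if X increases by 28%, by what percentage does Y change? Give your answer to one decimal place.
109.7%

For Y = 24X^3:
If X → X(1 + 0.28)
Then Y → Y · (1 + 0.28)^3
     ≈ Y · 2.0972

Percentage change = ((1 + 0.28)^3 − 1) × 100% ≈ 109.7%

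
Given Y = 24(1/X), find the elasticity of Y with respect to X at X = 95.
Elasticity = -1

Elasticity = (dY/dX) · (X/Y)

dY/dX = -24/X²
At X = 95: dY/dX = -24/9025, Y = 24/95

Elasticity = (-24/9025) · (95 / (24/95)) = -1

Interpretation: for a small percentage change in X, the percentage change in Y is approximately -1.00 times as large.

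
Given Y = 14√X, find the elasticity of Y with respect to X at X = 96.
Elasticity = 1/2

Elasticity = (dY/dX) · (X/Y)

dY/dX = 7/√X
At X = 96: dY/dX = 7·√6/24, Y = 56·√6

Elasticity = (7·√6/24) · (96 / (56·√6)) = 1/2

Interpretation: for a small percentage change in X, the percentage change in Y is approximately 0.50 times as large.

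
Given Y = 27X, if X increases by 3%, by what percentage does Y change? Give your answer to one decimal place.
3.0%

For Y = 27X:
If X → X(1 + 0.03)
Then Y → Y · (1 + 0.03)^1
     = Y · 1.0300

Percentage change = ((1 + 0.03)^1 − 1) × 100% = 3.0%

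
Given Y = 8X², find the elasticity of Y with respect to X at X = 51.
Elasticity = 2

Elasticity = (dY/dX) · (X/Y)

dY/dX = 16·X
At X = 51: dY/dX = 816, Y = 20808

Elasticity = 816 · (51 / 20808) = 2

Interpretation: for a small percentage change in X, the percentage change in Y is approximately 2.00 times as large.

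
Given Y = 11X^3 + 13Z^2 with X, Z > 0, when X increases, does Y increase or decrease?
Y increases

Taking the partial derivative:
∂Y/∂X = 33X^2

∂Y/∂X = 33X^2 > 0 (assuming positive values)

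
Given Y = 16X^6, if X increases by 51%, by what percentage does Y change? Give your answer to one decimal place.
1085.4%

For Y = 16X^6:
If X → X(1 + 0.51)
Then Y → Y · (1 + 0.51)^6
     ≈ Y · 11.8539

Percentage change = ((1 + 0.51)^6 − 1) × 100% ≈ 1085.4%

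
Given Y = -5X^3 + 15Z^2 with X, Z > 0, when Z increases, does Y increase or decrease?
Y increases

Taking the partial derivative:
∂Y/∂Z = 30Z

∂Y/∂Z = 30Z > 0 (assuming positive values)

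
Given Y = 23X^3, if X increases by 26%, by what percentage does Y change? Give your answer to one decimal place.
100.0%

For Y = 23X^3:
If X → X(1 + 0.26)
Then Y → Y · (1 + 0.26)^3
     ≈ Y · 2.0004

Percentage change = ((1 + 0.26)^3 − 1) × 100% ≈ 100.0%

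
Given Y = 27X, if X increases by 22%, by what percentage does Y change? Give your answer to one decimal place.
22.0%

For Y = 27X:
If X → X(1 + 0.22)
Then Y → Y · (1 + 0.22)^1
     = Y · 1.2200

Percentage change = ((1 + 0.22)^1 − 1) × 100% = 22.0%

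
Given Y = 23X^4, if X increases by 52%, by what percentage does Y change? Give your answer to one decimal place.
433.8%

For Y = 23X^4:
If X → X(1 + 0.52)
Then Y → Y · (1 + 0.52)^4
     ≈ Y · 5.3379

Percentage change = ((1 + 0.52)^4 − 1) × 100% ≈ 433.8%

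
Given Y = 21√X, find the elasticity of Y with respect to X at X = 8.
Elasticity = 1/2

Elasticity = (dY/dX) · (X/Y)

dY/dX = 21/(2·√X)
At X = 8: dY/dX = 21·√2/8, Y = 42·√2

Elasticity = (21·√2/8) · (8 / (42·√2)) = 1/2

Interpretation: for a small percentage change in X, the percentage change in Y is approximately 0.50 times as large.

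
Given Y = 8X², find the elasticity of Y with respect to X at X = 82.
Elasticity = 2

Elasticity = (dY/dX) · (X/Y)

dY/dX = 16·X
At X = 82: dY/dX = 1312, Y = 53792

Elasticity = 1312 · (82 / 53792) = 2

Interpretation: for a small percentage change in X, the percentage change in Y is approximately 2.00 times as large.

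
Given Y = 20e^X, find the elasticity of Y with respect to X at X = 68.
Elasticity = 68

Elasticity = (dY/dX) · (X/Y)

dY/dX = 20·e^X
At X = 68: dY/dX = 20·e^68, Y = 20·e^68

Elasticity = (20·e^68) · (68 / (20·e^68)) = 68

Interpretation: for a small percentage change in X, the percentage change in Y is approximately 68.00 times as large.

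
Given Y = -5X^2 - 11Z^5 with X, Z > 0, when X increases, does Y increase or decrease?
Y decreases

Taking the partial derivative:
∂Y/∂X = -10X

∂Y/∂X = -10X < 0 (assuming positive values)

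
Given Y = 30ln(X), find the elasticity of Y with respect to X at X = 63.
Elasticity = 1/ln(63) ≈ 0.2414

Elasticity = (dY/dX) · (X/Y)

dY/dX = 30/X
At X = 63: dY/dX = 10/21, Y = 30·ln(63)

Elasticity = (10/21) · (63 / (30·ln(63))) = 1/ln(63) ≈ 0.2414

Interpretation: for a small percentage change in X, the percentage change in Y is approximately 0.24 times as large.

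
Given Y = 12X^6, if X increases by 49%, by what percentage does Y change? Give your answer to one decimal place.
994.3%

For Y = 12X^6:
If X → X(1 + 0.49)
Then Y → Y · (1 + 0.49)^6
     ≈ Y · 10.9425

Percentage change = ((1 + 0.49)^6 − 1) × 100% ≈ 994.3%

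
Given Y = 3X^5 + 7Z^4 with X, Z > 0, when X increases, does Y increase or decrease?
Y increases

Taking the partial derivative:
∂Y/∂X = 15X^4

∂Y/∂X = 15X^4 > 0 (assuming positive values)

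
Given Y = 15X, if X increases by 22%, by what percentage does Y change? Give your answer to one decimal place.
22.0%

For Y = 15X:
If X → X(1 + 0.22)
Then Y → Y · (1 + 0.22)^1
     = Y · 1.2200

Percentage change = ((1 + 0.22)^1 − 1) × 100% = 22.0%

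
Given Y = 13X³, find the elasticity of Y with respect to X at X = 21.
Elasticity = 3

Elasticity = (dY/dX) · (X/Y)

dY/dX = 39·X²
At X = 21: dY/dX = 17199, Y = 120393

Elasticity = 17199 · (21 / 120393) = 3

Interpretation: for a small percentage change in X, the percentage change in Y is approximately 3.00 times as large.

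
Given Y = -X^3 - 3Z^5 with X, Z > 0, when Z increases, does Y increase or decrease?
Y decreases

Taking the partial derivative:
∂Y/∂Z = -15Z^4

∂Y/∂Z = -15Z^4 < 0 (assuming positive values)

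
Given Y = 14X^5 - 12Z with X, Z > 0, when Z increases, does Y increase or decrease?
Y decreases

Taking the partial derivative:
∂Y/∂Z = -12

∂Y/∂Z = -12 < 0 (assuming positive values)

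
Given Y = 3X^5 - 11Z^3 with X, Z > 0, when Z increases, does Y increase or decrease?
Y decreases

Taking the partial derivative:
∂Y/∂Z = -33Z^2

∂Y/∂Z = -33Z^2 < 0 (assuming positive values)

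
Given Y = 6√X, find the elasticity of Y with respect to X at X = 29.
Elasticity = 1/2

Elasticity = (dY/dX) · (X/Y)

dY/dX = 3/√X
At X = 29: dY/dX = 3·√29/29, Y = 6·√29

Elasticity = (3·√29/29) · (29 / (6·√29)) = 1/2

Interpretation: for a small percentage change in X, the percentage change in Y is approximately 0.50 times as large.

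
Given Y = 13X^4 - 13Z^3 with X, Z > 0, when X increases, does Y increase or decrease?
Y increases

Taking the partial derivative:
∂Y/∂X = 52X^3

∂Y/∂X = 52X^3 > 0 (assuming positive values)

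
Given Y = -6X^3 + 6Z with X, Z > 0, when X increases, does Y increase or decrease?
Y decreases

Taking the partial derivative:
∂Y/∂X = -18X^2

∂Y/∂X = -18X^2 < 0 (assuming positive values)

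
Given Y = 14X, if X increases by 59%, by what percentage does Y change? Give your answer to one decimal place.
59.0%

For Y = 14X:
If X → X(1 + 0.59)
Then Y → Y · (1 + 0.59)^1
     = Y · 1.5900

Percentage change = ((1 + 0.59)^1 − 1) × 100% = 59.0%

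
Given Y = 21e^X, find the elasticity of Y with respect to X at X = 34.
Elasticity = 34

Elasticity = (dY/dX) · (X/Y)

dY/dX = 21·e^X
At X = 34: dY/dX = 21·e^34, Y = 21·e^34

Elasticity = (21·e^34) · (34 / (21·e^34)) = 34

Interpretation: for a small percentage change in X, the percentage change in Y is approximately 34.00 times as large.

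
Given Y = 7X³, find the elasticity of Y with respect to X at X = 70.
Elasticity = 3

Elasticity = (dY/dX) · (X/Y)

dY/dX = 21·X²
At X = 70: dY/dX = 102900, Y = 2401000

Elasticity = 102900 · (70 / 2401000) = 3

Interpretation: for a small percentage change in X, the percentage change in Y is approximately 3.00 times as large.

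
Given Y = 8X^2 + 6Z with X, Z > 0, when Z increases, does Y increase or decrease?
Y increases

Taking the partial derivative:
∂Y/∂Z = 6

∂Y/∂Z = 6 > 0 (assuming positive values)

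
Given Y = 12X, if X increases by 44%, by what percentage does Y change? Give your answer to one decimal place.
44.0%

For Y = 12X:
If X → X(1 + 0.44)
Then Y → Y · (1 + 0.44)^1
     = Y · 1.4400

Percentage change = ((1 + 0.44)^1 − 1) × 100% = 44.0%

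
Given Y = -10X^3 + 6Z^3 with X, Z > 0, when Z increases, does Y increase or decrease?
Y increases

Taking the partial derivative:
∂Y/∂Z = 18Z^2

∂Y/∂Z = 18Z^2 > 0 (assuming positive values)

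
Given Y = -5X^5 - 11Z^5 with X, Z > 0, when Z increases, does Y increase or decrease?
Y decreases

Taking the partial derivative:
∂Y/∂Z = -55Z^4

∂Y/∂Z = -55Z^4 < 0 (assuming positive values)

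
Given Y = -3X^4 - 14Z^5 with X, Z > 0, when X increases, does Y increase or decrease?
Y decreases

Taking the partial derivative:
∂Y/∂X = -12X^3

∂Y/∂X = -12X^3 < 0 (assuming positive values)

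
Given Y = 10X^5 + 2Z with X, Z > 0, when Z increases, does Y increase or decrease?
Y increases

Taking the partial derivative:
∂Y/∂Z = 2

∂Y/∂Z = 2 > 0 (assuming positive values)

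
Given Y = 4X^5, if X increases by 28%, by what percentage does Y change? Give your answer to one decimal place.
243.6%

For Y = 4X^5:
If X → X(1 + 0.28)
Then Y → Y · (1 + 0.28)^5
     ≈ Y · 3.4360

Percentage change = ((1 + 0.28)^5 − 1) × 100% ≈ 243.6%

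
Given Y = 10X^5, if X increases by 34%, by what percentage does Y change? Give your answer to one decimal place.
332.0%

For Y = 10X^5:
If X → X(1 + 0.34)
Then Y → Y · (1 + 0.34)^5
     ≈ Y · 4.3204

Percentage change = ((1 + 0.34)^5 − 1) × 100% ≈ 332.0%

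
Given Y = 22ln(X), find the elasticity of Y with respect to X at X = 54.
Elasticity = 1/ln(54) ≈ 0.2507

Elasticity = (dY/dX) · (X/Y)

dY/dX = 22/X
At X = 54: dY/dX = 11/27, Y = 22·ln(54)

Elasticity = (11/27) · (54 / (22·ln(54))) = 1/ln(54) ≈ 0.2507

Interpretation: for a small percentage change in X, the percentage change in Y is approximately 0.25 times as large.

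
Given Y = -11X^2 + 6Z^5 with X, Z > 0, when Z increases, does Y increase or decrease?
Y increases

Taking the partial derivative:
∂Y/∂Z = 30Z^4

∂Y/∂Z = 30Z^4 > 0 (assuming positive values)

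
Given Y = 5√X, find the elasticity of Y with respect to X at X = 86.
Elasticity = 1/2

Elasticity = (dY/dX) · (X/Y)

dY/dX = 5/(2·√X)
At X = 86: dY/dX = 5·√86/172, Y = 5·√86

Elasticity = (5·√86/172) · (86 / (5·√86)) = 1/2

Interpretation: for a small percentage change in X, the percentage change in Y is approximately 0.50 times as large.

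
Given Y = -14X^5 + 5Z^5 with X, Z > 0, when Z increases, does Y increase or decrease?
Y increases

Taking the partial derivative:
∂Y/∂Z = 25Z^4

∂Y/∂Z = 25Z^4 > 0 (assuming positive values)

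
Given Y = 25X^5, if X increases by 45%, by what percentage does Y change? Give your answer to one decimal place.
541.0%

For Y = 25X^5:
If X → X(1 + 0.45)
Then Y → Y · (1 + 0.45)^5
     ≈ Y · 6.4097

Percentage change = ((1 + 0.45)^5 − 1) × 100% ≈ 541.0%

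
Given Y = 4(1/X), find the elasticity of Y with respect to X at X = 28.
Elasticity = -1

Elasticity = (dY/dX) · (X/Y)

dY/dX = -4/X²
At X = 28: dY/dX = -1/196, Y = 1/7

Elasticity = (-1/196) · (28 / (1/7)) = -1

Interpretation: for a small percentage change in X, the percentage change in Y is approximately -1.00 times as large.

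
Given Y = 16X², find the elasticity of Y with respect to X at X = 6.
Elasticity = 2

Elasticity = (dY/dX) · (X/Y)

dY/dX = 32·X
At X = 6: dY/dX = 192, Y = 576

Elasticity = 192 · (6 / 576) = 2

Interpretation: for a small percentage change in X, the percentage change in Y is approximately 2.00 times as large.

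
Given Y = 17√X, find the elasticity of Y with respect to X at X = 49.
Elasticity = 1/2

Elasticity = (dY/dX) · (X/Y)

dY/dX = 17/(2·√X)
At X = 49: dY/dX = 17/14, Y = 119

Elasticity = (17/14) · (49 / 119) = 1/2

Interpretation: for a small percentage change in X, the percentage change in Y is approximately 0.50 times as large.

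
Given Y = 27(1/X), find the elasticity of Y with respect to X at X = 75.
Elasticity = -1

Elasticity = (dY/dX) · (X/Y)

dY/dX = -27/X²
At X = 75: dY/dX = -3/625, Y = 9/25

Elasticity = (-3/625) · (75 / (9/25)) = -1

Interpretation: for a small percentage change in X, the percentage change in Y is approximately -1.00 times as large.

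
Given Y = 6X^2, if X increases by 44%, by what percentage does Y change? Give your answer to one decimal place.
107.4%

For Y = 6X^2:
If X → X(1 + 0.44)
Then Y → Y · (1 + 0.44)^2
     = Y · 2.0736

Percentage change = ((1 + 0.44)^2 − 1) × 100% ≈ 107.4%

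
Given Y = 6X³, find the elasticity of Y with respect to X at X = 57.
Elasticity = 3

Elasticity = (dY/dX) · (X/Y)

dY/dX = 18·X²
At X = 57: dY/dX = 58482, Y = 1111158

Elasticity = 58482 · (57 / 1111158) = 3

Interpretation: for a small percentage change in X, the percentage change in Y is approximately 3.00 times as large.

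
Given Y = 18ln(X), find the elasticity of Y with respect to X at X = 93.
Elasticity = 1/ln(93) ≈ 0.2206

Elasticity = (dY/dX) · (X/Y)

dY/dX = 18/X
At X = 93: dY/dX = 6/31, Y = 18·ln(93)

Elasticity = (6/31) · (93 / (18·ln(93))) = 1/ln(93) ≈ 0.2206

Interpretation: for a small percentage change in X, the percentage change in Y is approximately 0.22 times as large.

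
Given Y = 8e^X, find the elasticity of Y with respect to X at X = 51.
Elasticity = 51

Elasticity = (dY/dX) · (X/Y)

dY/dX = 8·e^X
At X = 51: dY/dX = 8·e^51, Y = 8·e^51

Elasticity = (8·e^51) · (51 / (8·e^51)) = 51

Interpretation: for a small percentage change in X, the percentage change in Y is approximately 51.00 times as large.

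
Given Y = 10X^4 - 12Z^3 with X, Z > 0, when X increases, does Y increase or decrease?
Y increases

Taking the partial derivative:
∂Y/∂X = 40X^3

∂Y/∂X = 40X^3 > 0 (assuming positive values)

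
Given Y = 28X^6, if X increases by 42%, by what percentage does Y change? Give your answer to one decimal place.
719.8%

For Y = 28X^6:
If X → X(1 + 0.42)
Then Y → Y · (1 + 0.42)^6
     ≈ Y · 8.1984

Percentage change = ((1 + 0.42)^6 − 1) × 100% ≈ 719.8%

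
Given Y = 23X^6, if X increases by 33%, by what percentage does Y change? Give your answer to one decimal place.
453.5%

For Y = 23X^6:
If X → X(1 + 0.33)
Then Y → Y · (1 + 0.33)^6
     ≈ Y · 5.5349

Percentage change = ((1 + 0.33)^6 − 1) × 100% ≈ 453.5%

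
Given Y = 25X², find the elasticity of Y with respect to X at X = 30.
Elasticity = 2

Elasticity = (dY/dX) · (X/Y)

dY/dX = 50·X
At X = 30: dY/dX = 1500, Y = 22500

Elasticity = 1500 · (30 / 22500) = 2

Interpretation: for a small percentage change in X, the percentage change in Y is approximately 2.00 times as large.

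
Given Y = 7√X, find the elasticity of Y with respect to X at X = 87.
Elasticity = 1/2

Elasticity = (dY/dX) · (X/Y)

dY/dX = 7/(2·√X)
At X = 87: dY/dX = 7·√87/174, Y = 7·√87

Elasticity = (7·√87/174) · (87 / (7·√87)) = 1/2

Interpretation: for a small percentage change in X, the percentage change in Y is approximately 0.50 times as large.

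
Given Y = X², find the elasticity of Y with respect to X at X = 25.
Elasticity = 2

Elasticity = (dY/dX) · (X/Y)

dY/dX = 2·X
At X = 25: dY/dX = 50, Y = 625

Elasticity = 50 · (25 / 625) = 2

Interpretation: for a small percentage change in X, the percentage change in Y is approximately 2.00 times as large.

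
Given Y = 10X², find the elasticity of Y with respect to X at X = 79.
Elasticity = 2

Elasticity = (dY/dX) · (X/Y)

dY/dX = 20·X
At X = 79: dY/dX = 1580, Y = 62410

Elasticity = 1580 · (79 / 62410) = 2

Interpretation: for a small percentage change in X, the percentage change in Y is approximately 2.00 times as large.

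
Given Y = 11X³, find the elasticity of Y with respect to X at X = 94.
Elasticity = 3

Elasticity = (dY/dX) · (X/Y)

dY/dX = 33·X²
At X = 94: dY/dX = 291588, Y = 9136424

Elasticity = 291588 · (94 / 9136424) = 3

Interpretation: for a small percentage change in X, the percentage change in Y is approximately 3.00 times as large.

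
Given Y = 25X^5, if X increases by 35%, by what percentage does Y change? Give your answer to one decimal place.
348.4%

For Y = 25X^5:
If X → X(1 + 0.35)
Then Y → Y · (1 + 0.35)^5
     ≈ Y · 4.4840

Percentage change = ((1 + 0.35)^5 − 1) × 100% ≈ 348.4%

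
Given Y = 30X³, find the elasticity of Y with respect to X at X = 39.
Elasticity = 3

Elasticity = (dY/dX) · (X/Y)

dY/dX = 90·X²
At X = 39: dY/dX = 136890, Y = 1779570

Elasticity = 136890 · (39 / 1779570) = 3

Interpretation: for a small percentage change in X, the percentage change in Y is approximately 3.00 times as large.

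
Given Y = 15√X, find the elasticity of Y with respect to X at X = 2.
Elasticity = 1/2

Elasticity = (dY/dX) · (X/Y)

dY/dX = 15/(2·√X)
At X = 2: dY/dX = 15·√2/4, Y = 15·√2

Elasticity = (15·√2/4) · (2 / (15·√2)) = 1/2

Interpretation: for a small percentage change in X, the percentage change in Y is approximately 0.50 times as large.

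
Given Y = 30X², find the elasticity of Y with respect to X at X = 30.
Elasticity = 2

Elasticity = (dY/dX) · (X/Y)

dY/dX = 60·X
At X = 30: dY/dX = 1800, Y = 27000

Elasticity = 1800 · (30 / 27000) = 2

Interpretation: for a small percentage change in X, the percentage change in Y is approximately 2.00 times as large.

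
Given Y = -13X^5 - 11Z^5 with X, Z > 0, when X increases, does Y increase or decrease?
Y decreases

Taking the partial derivative:
∂Y/∂X = -65X^4

∂Y/∂X = -65X^4 < 0 (assuming positive values)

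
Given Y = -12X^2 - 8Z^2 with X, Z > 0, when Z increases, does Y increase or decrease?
Y decreases

Taking the partial derivative:
∂Y/∂Z = -16Z

∂Y/∂Z = -16Z < 0 (assuming positive values)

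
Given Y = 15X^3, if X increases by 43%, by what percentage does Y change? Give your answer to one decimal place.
192.4%

For Y = 15X^3:
If X → X(1 + 0.43)
Then Y → Y · (1 + 0.43)^3
     ≈ Y · 2.9242

Percentage change = ((1 + 0.43)^3 − 1) × 100% ≈ 192.4%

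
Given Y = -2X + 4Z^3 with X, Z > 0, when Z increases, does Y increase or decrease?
Y increases

Taking the partial derivative:
∂Y/∂Z = 12Z^2

∂Y/∂Z = 12Z^2 > 0 (assuming positive values)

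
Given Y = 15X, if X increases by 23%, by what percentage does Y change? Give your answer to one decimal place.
23.0%

For Y = 15X:
If X → X(1 + 0.23)
Then Y → Y · (1 + 0.23)^1
     = Y · 1.2300

Percentage change = ((1 + 0.23)^1 − 1) × 100% = 23.0%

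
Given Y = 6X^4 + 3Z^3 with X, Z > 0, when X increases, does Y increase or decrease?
Y increases

Taking the partial derivative:
∂Y/∂X = 24X^3

∂Y/∂X = 24X^3 > 0 (assuming positive values)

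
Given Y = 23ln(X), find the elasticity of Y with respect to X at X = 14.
Elasticity = 1/ln(14) ≈ 0.3789

Elasticity = (dY/dX) · (X/Y)

dY/dX = 23/X
At X = 14: dY/dX = 23/14, Y = 23·ln(14)

Elasticity = (23/14) · (14 / (23·ln(14))) = 1/ln(14) ≈ 0.3789

Interpretation: for a small percentage change in X, the percentage change in Y is approximately 0.38 times as large.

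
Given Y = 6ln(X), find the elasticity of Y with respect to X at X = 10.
Elasticity = 1/ln(10) ≈ 0.4343

Elasticity = (dY/dX) · (X/Y)

dY/dX = 6/X
At X = 10: dY/dX = 3/5, Y = 6·ln(10)

Elasticity = (3/5) · (10 / (6·ln(10))) = 1/ln(10) ≈ 0.4343

Interpretation: for a small percentage change in X, the percentage change in Y is approximately 0.43 times as large.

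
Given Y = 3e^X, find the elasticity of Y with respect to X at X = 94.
Elasticity = 94

Elasticity = (dY/dX) · (X/Y)

dY/dX = 3·e^X
At X = 94: dY/dX = 3·e^94, Y = 3·e^94

Elasticity = (3·e^94) · (94 / (3·e^94)) = 94

Interpretation: for a small percentage change in X, the percentage change in Y is approximately 94.00 times as large.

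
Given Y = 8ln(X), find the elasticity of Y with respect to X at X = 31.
Elasticity = 1/ln(31) ≈ 0.2912

Elasticity = (dY/dX) · (X/Y)

dY/dX = 8/X
At X = 31: dY/dX = 8/31, Y = 8·ln(31)

Elasticity = (8/31) · (31 / (8·ln(31))) = 1/ln(31) ≈ 0.2912

Interpretation: for a small percentage change in X, the percentage change in Y is approximately 0.29 times as large.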